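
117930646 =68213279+49717367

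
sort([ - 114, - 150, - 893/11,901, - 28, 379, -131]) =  [ - 150,  -  131, - 114, -893/11,- 28,379, 901 ]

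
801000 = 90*8900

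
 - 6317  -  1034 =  - 7351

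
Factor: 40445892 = 2^2*3^5*41611^1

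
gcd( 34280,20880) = 40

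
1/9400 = 1/9400 = 0.00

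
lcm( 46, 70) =1610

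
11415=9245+2170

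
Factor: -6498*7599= - 2^1*3^3 *17^1*19^2*149^1= - 49378302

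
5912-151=5761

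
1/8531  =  1/8531 = 0.00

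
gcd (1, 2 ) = 1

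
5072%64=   16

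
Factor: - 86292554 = - 2^1*4621^1 * 9337^1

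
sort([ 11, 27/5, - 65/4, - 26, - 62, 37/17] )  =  [ - 62, - 26, - 65/4 , 37/17,27/5, 11]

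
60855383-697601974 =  - 636746591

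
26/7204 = 13/3602= 0.00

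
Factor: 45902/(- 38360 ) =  - 2^( - 2 ) *5^(  -  1)*7^( - 1)*59^1 * 137^(-1 )*389^1=- 22951/19180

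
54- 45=9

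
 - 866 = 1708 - 2574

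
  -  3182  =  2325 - 5507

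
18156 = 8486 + 9670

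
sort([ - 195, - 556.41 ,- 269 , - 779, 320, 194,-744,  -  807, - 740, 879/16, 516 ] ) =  [-807, - 779, - 744 , - 740,-556.41, - 269,-195 , 879/16, 194, 320, 516] 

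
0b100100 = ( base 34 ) 12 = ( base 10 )36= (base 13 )2A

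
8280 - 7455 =825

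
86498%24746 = 12260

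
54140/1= 54140 = 54140.00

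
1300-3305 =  - 2005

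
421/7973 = 421/7973 = 0.05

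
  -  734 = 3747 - 4481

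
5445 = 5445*1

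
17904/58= 8952/29 = 308.69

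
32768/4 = 8192 =8192.00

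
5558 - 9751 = - 4193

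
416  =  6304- 5888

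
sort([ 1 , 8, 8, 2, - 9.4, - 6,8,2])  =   [ - 9.4,  -  6 , 1 , 2,  2,8,  8,8] 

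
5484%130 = 24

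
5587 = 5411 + 176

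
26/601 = 26/601 = 0.04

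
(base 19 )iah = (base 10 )6705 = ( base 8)15061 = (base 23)CFC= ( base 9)10170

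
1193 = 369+824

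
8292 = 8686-394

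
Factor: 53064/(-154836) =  - 2^1*17^( - 1)*23^(-1)*67^1 = -134/391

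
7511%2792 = 1927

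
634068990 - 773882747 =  - 139813757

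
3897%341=146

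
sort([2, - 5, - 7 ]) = [ - 7,  -  5,  2] 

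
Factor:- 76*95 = -7220 = -2^2*5^1 * 19^2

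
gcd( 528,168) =24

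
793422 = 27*29386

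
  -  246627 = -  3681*67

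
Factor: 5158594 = 2^1*7^1*368471^1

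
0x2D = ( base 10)45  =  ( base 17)2b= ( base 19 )27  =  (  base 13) 36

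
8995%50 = 45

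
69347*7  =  485429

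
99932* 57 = 5696124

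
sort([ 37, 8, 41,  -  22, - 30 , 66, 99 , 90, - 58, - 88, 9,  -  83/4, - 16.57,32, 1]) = [ - 88, - 58, - 30, - 22, -83/4,  -  16.57,1,8 , 9 , 32, 37,41 , 66, 90 , 99 ] 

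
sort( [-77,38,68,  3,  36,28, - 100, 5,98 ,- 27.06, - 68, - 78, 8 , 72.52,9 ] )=[-100, - 78 , - 77, - 68,  -  27.06,3,5,8,9,28,36, 38,68,72.52, 98 ]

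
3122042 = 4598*679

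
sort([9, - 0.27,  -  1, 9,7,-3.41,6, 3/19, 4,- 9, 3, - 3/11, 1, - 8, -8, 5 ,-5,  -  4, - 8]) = [ - 9,-8,-8, - 8 ,-5 ,-4,-3.41, - 1, - 3/11,-0.27,  3/19, 1,3,4, 5, 6,7, 9,9 ]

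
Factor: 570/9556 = 2^( - 1 )*3^1* 5^1 *19^1*2389^ ( - 1 ) = 285/4778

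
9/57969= 1/6441 = 0.00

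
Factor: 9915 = 3^1 * 5^1*661^1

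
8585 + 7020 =15605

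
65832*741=48781512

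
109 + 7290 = 7399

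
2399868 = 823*2916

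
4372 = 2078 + 2294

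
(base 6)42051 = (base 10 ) 5647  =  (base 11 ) 4274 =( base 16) 160f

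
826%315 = 196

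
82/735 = 82/735 = 0.11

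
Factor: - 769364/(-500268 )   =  3^ (-1)*47^(- 1)*887^(  -  1)*192341^1 = 192341/125067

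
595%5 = 0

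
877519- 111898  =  765621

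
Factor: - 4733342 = -2^1 * 2366671^1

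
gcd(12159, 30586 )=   1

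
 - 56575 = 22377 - 78952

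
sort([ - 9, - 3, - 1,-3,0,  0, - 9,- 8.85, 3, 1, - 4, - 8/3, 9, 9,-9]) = [ - 9, -9, - 9, - 8.85, - 4, - 3, - 3, -8/3, - 1, 0, 0, 1,3,9, 9]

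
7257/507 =14 + 53/169 = 14.31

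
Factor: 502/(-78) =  - 251/39 =- 3^ (  -  1 )*13^(  -  1)*251^1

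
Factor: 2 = 2^1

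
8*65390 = 523120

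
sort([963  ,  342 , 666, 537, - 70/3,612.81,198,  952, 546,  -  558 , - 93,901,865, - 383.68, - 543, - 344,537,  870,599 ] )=[ - 558,-543,-383.68, - 344, - 93, - 70/3, 198,342,  537,537,546,599,  612.81,666,865, 870, 901,952,963]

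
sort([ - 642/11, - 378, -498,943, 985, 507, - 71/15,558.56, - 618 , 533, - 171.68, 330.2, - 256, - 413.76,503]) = [ - 618, - 498, - 413.76,  -  378, - 256, - 171.68, - 642/11 , - 71/15,330.2, 503, 507,533, 558.56 , 943, 985 ] 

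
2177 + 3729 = 5906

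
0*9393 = 0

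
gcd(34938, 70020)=18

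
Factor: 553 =7^1*79^1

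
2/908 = 1/454 = 0.00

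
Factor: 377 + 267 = 2^2*7^1 * 23^1=644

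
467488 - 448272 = 19216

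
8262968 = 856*9653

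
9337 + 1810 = 11147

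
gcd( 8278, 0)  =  8278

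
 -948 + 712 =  - 236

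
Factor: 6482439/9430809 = 2160813/3143603 = 3^1*19^1*167^1*199^ ( - 1 )*227^1*  15797^( - 1 ) 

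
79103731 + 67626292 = 146730023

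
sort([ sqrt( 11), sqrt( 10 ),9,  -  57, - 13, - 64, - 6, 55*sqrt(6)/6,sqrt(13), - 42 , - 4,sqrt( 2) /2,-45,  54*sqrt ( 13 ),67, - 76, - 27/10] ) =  [-76, - 64,- 57,  -  45, - 42,  -  13, - 6,- 4, - 27/10 , sqrt(2 ) /2,  sqrt ( 10),  sqrt(11 ),sqrt( 13),9, 55*sqrt(6) /6, 67,  54 * sqrt(13)]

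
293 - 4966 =-4673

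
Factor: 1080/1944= 3^(-2)*5^1 = 5/9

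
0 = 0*909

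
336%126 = 84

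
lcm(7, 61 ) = 427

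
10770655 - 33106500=  -  22335845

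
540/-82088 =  - 1 + 20387/20522 = - 0.01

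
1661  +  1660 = 3321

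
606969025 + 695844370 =1302813395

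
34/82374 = 17/41187 =0.00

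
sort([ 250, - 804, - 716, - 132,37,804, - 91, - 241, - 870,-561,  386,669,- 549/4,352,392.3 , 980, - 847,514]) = [-870,-847,  -  804 , - 716,-561, - 241,-549/4, - 132 , - 91,37,250 , 352, 386,392.3,514,  669,804,980]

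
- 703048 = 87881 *( - 8) 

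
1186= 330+856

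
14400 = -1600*( - 9)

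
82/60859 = 82/60859 = 0.00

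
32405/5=6481 = 6481.00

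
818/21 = 38 +20/21 = 38.95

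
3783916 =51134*74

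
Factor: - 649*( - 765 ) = 496485 = 3^2*5^1*11^1 *17^1 * 59^1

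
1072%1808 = 1072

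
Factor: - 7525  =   - 5^2 * 7^1*43^1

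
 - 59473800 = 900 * ( -66082 ) 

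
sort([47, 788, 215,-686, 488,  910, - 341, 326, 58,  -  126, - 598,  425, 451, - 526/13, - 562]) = [ - 686 ,  -  598,  -  562, - 341, - 126,  -  526/13,47, 58,215, 326,  425, 451,488, 788, 910 ]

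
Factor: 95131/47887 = 7^(  -  1)*6841^(- 1 )*95131^1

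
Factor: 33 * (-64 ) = -2^6*3^1 * 11^1 = -2112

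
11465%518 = 69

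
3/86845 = 3/86845 = 0.00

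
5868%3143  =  2725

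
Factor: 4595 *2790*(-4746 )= - 2^2 * 3^3*5^2*7^1*31^1*113^1*919^1 = - 60843957300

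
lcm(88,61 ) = 5368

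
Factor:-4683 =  - 3^1*7^1*223^1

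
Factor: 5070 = 2^1 * 3^1*5^1 * 13^2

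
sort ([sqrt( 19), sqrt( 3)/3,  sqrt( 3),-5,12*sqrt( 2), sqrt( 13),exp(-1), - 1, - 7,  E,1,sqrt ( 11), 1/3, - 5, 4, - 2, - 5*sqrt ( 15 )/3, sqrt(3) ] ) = [-7, - 5*sqrt(15)/3, - 5, - 5,- 2,- 1 , 1/3, exp( - 1),sqrt( 3) /3, 1, sqrt(3),sqrt( 3), E, sqrt (11), sqrt( 13), 4, sqrt( 19),12 * sqrt( 2)] 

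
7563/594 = 12+145/198 = 12.73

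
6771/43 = 157 + 20/43 = 157.47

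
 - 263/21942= -263/21942=- 0.01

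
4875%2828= 2047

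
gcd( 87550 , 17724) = 2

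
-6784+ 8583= 1799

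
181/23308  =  181/23308=   0.01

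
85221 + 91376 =176597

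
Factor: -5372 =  - 2^2 * 17^1 * 79^1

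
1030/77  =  13 + 29/77 = 13.38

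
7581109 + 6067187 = 13648296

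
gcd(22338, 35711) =1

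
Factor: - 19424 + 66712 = 47288 = 2^3 * 23^1 * 257^1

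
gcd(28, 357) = 7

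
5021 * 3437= 17257177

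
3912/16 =489/2 = 244.50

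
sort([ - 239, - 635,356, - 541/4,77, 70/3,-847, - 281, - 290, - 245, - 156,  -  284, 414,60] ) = [ - 847,-635, - 290, - 284,-281, - 245, - 239,-156, - 541/4,  70/3,60,77,  356, 414]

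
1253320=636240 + 617080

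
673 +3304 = 3977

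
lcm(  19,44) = 836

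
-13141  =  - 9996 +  -3145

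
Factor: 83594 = 2^1*7^2*853^1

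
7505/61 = 123 + 2/61 = 123.03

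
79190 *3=237570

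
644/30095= 644/30095  =  0.02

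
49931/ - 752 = -67 + 453/752 = -  66.40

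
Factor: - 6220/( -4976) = 5/4  =  2^( - 2)*5^1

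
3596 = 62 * 58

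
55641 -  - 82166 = 137807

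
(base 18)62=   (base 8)156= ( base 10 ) 110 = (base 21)55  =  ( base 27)42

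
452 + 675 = 1127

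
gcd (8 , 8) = 8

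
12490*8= 99920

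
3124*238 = 743512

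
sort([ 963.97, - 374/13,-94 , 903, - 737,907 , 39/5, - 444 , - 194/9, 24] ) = [ - 737,- 444, - 94, - 374/13, - 194/9,39/5 , 24 , 903 , 907, 963.97]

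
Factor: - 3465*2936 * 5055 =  - 2^3*3^3*5^2  *  7^1 * 11^1 * 337^1*367^1 = - 51425728200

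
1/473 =1/473= 0.00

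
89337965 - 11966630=77371335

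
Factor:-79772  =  -2^2 * 7^2*11^1*37^1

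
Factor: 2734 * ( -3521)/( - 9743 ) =2^1 * 7^1*503^1*1367^1*9743^(-1) = 9626414/9743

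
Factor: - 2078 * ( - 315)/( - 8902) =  - 3^2*5^1*7^1* 1039^1*4451^ ( - 1 )=- 327285/4451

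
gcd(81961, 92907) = 1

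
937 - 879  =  58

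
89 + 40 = 129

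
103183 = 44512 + 58671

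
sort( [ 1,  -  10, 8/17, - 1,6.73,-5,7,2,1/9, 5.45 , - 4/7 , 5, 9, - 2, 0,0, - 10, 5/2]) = [ - 10, - 10, - 5, - 2 , - 1,-4/7, 0, 0, 1/9,8/17, 1, 2, 5/2,5, 5.45,6.73, 7,9]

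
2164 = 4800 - 2636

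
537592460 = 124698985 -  - 412893475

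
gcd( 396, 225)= 9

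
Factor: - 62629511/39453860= - 2^( - 2)*5^( - 1 )*7^1* 397^ ( - 1 ) * 739^1 * 4969^( - 1 ) * 12107^1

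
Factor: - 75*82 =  - 2^1 * 3^1*5^2*41^1 = - 6150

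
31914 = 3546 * 9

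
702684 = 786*894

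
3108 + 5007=8115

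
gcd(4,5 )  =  1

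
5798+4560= 10358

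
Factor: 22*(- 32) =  - 2^6*11^1 = - 704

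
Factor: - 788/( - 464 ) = 197/116 = 2^( - 2)*29^( - 1) * 197^1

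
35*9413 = 329455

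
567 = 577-10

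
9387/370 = 25 + 137/370 = 25.37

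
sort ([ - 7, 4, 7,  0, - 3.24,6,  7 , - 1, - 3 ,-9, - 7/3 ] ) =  [  -  9,  -  7,- 3.24,- 3 ,  -  7/3 ,  -  1,0,4, 6 , 7 , 7] 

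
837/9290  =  837/9290 = 0.09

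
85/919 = 85/919 = 0.09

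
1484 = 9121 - 7637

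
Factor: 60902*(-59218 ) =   -  3606494636 = -2^2*29^1* 37^1*823^1*1021^1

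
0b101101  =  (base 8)55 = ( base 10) 45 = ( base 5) 140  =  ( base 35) 1a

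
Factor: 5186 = 2^1*2593^1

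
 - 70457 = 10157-80614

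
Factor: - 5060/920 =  - 11/2 = - 2^(-1)*11^1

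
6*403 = 2418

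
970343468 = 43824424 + 926519044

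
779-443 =336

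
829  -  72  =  757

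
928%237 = 217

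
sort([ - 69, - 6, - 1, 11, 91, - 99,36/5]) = [ - 99,  -  69, - 6, - 1, 36/5,11,  91 ]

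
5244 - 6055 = -811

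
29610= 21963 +7647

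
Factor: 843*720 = 2^4*3^3*5^1*281^1 = 606960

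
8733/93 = 2911/31   =  93.90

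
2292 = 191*12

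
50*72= 3600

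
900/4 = 225 = 225.00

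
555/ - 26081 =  - 555/26081 = - 0.02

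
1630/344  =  815/172 = 4.74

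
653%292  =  69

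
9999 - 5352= 4647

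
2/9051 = 2/9051 =0.00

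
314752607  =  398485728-83733121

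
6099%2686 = 727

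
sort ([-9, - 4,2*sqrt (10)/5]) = [  -  9, - 4, 2*sqrt(10)/5]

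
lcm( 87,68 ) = 5916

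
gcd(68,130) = 2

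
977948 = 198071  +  779877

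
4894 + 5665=10559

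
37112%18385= 342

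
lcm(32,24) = 96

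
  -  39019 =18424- 57443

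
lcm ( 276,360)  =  8280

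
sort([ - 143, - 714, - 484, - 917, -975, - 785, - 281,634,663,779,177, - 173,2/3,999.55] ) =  [ - 975, - 917, - 785, - 714, - 484, - 281,  -  173, - 143,2/3,177,634, 663,779,999.55 ]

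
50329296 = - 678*( - 74232)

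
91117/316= 288+109/316 =288.34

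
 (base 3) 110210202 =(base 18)1aeb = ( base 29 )B2Q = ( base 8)22167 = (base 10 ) 9335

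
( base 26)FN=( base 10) 413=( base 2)110011101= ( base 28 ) el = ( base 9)508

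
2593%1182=229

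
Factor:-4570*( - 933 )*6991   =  2^1*3^1*5^1*311^1*457^1*6991^1 = 29808295710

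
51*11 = 561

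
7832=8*979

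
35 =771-736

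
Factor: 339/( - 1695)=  - 5^( - 1) = - 1/5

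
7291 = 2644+4647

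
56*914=51184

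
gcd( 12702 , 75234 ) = 6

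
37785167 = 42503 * 889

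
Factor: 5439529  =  19^1  *  67^1 * 4273^1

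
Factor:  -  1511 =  - 1511^1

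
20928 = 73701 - 52773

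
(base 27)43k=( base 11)22A3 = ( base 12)18B5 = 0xBC9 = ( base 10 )3017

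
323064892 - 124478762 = 198586130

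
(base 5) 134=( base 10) 44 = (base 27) 1H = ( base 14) 32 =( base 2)101100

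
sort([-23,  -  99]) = [  -  99,-23] 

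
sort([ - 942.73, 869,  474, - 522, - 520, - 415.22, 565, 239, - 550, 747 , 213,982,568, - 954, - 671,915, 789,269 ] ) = [-954,  -  942.73,-671, - 550, - 522, - 520, - 415.22,213,  239, 269, 474,565 , 568,  747, 789 , 869,915, 982 ] 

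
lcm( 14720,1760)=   161920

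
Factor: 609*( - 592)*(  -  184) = 2^7*3^1*7^1*23^1*29^1*37^1 = 66337152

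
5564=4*1391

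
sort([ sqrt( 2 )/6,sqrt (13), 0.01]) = [ 0.01  ,  sqrt( 2)/6,  sqrt(13)] 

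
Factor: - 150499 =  - 19^1*89^2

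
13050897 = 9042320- - 4008577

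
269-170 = 99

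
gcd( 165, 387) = 3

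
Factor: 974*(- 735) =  - 715890 = - 2^1*3^1*5^1* 7^2*487^1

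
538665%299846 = 238819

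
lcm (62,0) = 0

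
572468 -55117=517351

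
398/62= 199/31 =6.42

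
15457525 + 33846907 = 49304432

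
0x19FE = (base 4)1213332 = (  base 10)6654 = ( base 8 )14776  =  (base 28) 8di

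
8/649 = 8/649 = 0.01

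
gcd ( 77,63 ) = 7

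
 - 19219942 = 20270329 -39490271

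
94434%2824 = 1242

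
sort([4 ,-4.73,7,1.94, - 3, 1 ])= [-4.73, - 3,1, 1.94, 4, 7] 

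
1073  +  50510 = 51583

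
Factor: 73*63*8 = 36792 =2^3*3^2*7^1 * 73^1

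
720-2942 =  - 2222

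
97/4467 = 97/4467 = 0.02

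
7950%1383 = 1035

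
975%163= 160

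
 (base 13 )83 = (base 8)153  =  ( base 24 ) 4B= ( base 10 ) 107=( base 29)3K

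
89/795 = 89/795= 0.11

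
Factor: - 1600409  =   -23^1*149^1*467^1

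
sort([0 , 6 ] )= [0 , 6]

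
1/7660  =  1/7660 = 0.00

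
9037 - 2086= 6951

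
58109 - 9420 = 48689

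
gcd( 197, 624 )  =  1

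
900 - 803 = 97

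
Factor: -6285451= -47^1*133733^1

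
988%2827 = 988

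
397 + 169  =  566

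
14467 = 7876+6591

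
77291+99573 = 176864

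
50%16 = 2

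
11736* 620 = 7276320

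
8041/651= 8041/651 = 12.35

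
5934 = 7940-2006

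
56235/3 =18745 = 18745.00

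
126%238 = 126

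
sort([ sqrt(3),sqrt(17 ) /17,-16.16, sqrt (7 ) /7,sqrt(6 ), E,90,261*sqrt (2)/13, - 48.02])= [  -  48.02, - 16.16, sqrt(17) /17, sqrt(7)/7, sqrt(3 ),sqrt ( 6 ),E,261*sqrt(2 )/13 , 90]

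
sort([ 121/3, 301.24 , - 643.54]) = [ - 643.54,121/3,301.24]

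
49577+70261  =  119838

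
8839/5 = 8839/5 =1767.80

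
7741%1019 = 608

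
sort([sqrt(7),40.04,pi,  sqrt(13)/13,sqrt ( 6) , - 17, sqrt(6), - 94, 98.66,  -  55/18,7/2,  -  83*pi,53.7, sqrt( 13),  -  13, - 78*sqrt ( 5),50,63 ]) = [ - 83*pi, - 78*sqrt( 5), - 94, - 17, - 13,-55/18,  sqrt ( 13)/13,  sqrt (6),sqrt(6),sqrt( 7 ),pi, 7/2,sqrt(13),40.04,50,53.7,63,98.66 ]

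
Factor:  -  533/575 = - 5^( - 2)*13^1*23^(  -  1)*41^1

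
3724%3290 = 434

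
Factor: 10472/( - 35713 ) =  - 2^3 * 7^1*11^1 * 17^1*71^( - 1 )*503^ (- 1) 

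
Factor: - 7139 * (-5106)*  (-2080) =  - 2^6*3^1 * 5^1*11^2 * 13^1*23^1 * 37^1 * 59^1 = -  75819606720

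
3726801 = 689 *5409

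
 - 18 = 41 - 59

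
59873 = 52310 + 7563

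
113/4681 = 113/4681= 0.02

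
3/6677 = 3/6677 = 0.00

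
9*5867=52803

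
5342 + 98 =5440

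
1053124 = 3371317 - 2318193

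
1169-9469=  - 8300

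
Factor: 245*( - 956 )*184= - 2^5*5^1*7^2*23^1*239^1  =  - 43096480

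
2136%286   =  134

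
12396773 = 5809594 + 6587179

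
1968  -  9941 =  - 7973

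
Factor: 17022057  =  3^1*  13^1* 436463^1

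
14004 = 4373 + 9631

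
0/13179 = 0 =0.00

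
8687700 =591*14700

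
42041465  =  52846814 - 10805349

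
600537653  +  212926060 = 813463713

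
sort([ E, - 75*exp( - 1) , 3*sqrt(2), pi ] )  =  [ - 75*exp (-1 ),  E,pi, 3*sqrt( 2)]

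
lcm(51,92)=4692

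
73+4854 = 4927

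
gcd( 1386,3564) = 198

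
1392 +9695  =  11087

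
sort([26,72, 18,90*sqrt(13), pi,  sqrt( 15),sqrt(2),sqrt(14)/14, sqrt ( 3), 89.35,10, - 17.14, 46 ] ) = [ - 17.14,sqrt( 14) /14,sqrt( 2) , sqrt( 3 ) , pi,sqrt(15 ), 10,18,26, 46,72,89.35,90*sqrt(13)]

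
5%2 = 1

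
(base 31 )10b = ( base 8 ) 1714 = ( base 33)tf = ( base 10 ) 972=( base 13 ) 59a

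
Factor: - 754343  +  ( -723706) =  - 1478049 = -  3^1*23^1*  31^1*691^1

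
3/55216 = 3/55216 = 0.00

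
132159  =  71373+60786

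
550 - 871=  - 321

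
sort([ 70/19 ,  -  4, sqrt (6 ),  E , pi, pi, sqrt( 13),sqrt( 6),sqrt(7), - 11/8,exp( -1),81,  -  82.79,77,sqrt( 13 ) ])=[-82.79,-4,-11/8,exp( - 1),sqrt( 6 ),  sqrt (6),  sqrt(7),E,  pi,pi,sqrt(13), sqrt( 13), 70/19,77,81]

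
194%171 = 23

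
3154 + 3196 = 6350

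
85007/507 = 503/3 = 167.67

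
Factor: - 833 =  - 7^2 * 17^1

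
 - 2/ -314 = 1/157=0.01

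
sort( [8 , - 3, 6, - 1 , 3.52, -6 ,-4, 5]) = [ -6 , - 4, - 3, - 1, 3.52,5,  6, 8]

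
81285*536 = 43568760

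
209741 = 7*29963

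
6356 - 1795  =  4561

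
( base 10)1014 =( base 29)15S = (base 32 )VM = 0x3F6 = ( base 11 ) 842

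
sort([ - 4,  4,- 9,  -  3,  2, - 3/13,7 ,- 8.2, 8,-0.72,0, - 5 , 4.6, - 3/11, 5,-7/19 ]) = [  -  9, - 8.2  , - 5, - 4, - 3, -0.72 ,-7/19, - 3/11, - 3/13,0, 2,4, 4.6, 5,7,8]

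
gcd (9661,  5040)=1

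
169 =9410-9241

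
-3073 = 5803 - 8876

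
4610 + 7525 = 12135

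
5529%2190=1149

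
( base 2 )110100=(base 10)52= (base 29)1N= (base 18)2G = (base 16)34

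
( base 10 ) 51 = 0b110011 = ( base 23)25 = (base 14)39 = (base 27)1O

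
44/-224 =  - 1+45/56 = - 0.20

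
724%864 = 724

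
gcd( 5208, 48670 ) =62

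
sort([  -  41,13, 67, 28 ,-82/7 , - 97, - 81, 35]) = [ - 97, - 81,  -  41,-82/7,13 , 28 , 35 , 67 ]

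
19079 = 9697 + 9382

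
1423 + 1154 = 2577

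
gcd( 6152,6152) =6152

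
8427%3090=2247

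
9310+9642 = 18952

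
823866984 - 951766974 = -127899990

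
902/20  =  451/10 = 45.10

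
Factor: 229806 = 2^1 * 3^2*17^1*751^1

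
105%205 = 105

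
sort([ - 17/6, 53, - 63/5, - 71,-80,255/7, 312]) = [ - 80 ,-71, - 63/5, -17/6,255/7, 53,  312 ] 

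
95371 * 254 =24224234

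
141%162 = 141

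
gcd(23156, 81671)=1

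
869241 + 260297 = 1129538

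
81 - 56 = 25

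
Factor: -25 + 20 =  - 5^1 = -  5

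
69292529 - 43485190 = 25807339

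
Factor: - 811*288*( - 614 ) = 143410752=2^6  *3^2 * 307^1*811^1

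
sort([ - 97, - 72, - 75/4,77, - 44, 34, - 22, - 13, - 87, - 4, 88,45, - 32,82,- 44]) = [-97, - 87, - 72, - 44  , - 44, -32, - 22, -75/4, - 13,-4 , 34,45,77,82 , 88 ]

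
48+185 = 233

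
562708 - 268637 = 294071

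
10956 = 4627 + 6329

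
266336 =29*9184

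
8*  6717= 53736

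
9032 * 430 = 3883760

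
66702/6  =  11117 = 11117.00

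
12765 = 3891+8874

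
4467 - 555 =3912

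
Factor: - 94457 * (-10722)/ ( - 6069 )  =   - 2^1*7^(-1)*11^1* 17^(  -  2)*31^1*277^1*1787^1 = -  337589318/2023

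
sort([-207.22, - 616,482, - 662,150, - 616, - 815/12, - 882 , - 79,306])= [-882,-662, -616, - 616,-207.22,  -  79, - 815/12,150, 306,482 ] 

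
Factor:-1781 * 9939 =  - 17701359 = -3^1*13^1*137^1* 3313^1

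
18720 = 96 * 195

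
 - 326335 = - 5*65267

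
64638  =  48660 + 15978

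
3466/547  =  3466/547 = 6.34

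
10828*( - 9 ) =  - 97452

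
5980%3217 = 2763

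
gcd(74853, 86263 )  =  1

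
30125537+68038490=98164027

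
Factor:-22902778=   -  2^1*37^1*173^1*1789^1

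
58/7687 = 58/7687 = 0.01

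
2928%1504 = 1424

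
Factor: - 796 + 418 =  - 378 =- 2^1*3^3 *7^1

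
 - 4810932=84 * ( - 57273) 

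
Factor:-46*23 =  - 1058 = - 2^1*23^2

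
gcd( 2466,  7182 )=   18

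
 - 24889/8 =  - 3112 + 7/8 = - 3111.12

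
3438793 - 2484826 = 953967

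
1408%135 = 58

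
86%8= 6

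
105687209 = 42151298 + 63535911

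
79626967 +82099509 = 161726476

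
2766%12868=2766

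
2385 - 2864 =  - 479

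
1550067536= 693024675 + 857042861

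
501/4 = 125+1/4=125.25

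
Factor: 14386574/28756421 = 2^1*193^ ( - 1)*1031^1 *6977^1*148997^( - 1)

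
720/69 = 10+10/23 = 10.43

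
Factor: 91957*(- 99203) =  - 13^2*587^1*91957^1 = - 9122410271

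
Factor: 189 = 3^3*7^1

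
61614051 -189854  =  61424197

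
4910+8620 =13530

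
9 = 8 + 1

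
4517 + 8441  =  12958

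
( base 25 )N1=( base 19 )1b6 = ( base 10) 576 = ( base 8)1100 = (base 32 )I0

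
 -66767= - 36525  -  30242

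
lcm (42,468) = 3276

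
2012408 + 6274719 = 8287127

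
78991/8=9873+7/8 = 9873.88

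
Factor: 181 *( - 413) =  - 74753=- 7^1 * 59^1 * 181^1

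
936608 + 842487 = 1779095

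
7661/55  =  139 + 16/55 = 139.29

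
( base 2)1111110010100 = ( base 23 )f6b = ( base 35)6ky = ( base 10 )8084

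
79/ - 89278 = -79/89278 = -0.00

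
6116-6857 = -741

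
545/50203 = 545/50203 = 0.01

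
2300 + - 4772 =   -  2472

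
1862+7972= 9834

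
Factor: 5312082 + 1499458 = 6811540= 2^2 * 5^1*340577^1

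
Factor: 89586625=5^3*716693^1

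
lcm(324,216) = 648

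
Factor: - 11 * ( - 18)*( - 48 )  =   - 9504 = - 2^5*3^3*11^1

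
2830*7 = 19810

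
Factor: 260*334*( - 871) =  - 2^3 *5^1*13^2*67^1*167^1 = - 75637640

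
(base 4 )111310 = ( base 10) 1396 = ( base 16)574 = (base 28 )1LO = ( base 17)4e2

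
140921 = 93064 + 47857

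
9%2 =1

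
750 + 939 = 1689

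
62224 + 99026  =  161250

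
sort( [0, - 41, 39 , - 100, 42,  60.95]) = [ - 100, - 41, 0 , 39,  42, 60.95 ]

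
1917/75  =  25  +  14/25= 25.56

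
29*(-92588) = -2685052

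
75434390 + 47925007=123359397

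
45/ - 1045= - 9/209 = - 0.04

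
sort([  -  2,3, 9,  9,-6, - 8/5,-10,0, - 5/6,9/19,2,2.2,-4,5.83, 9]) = [ - 10 ,-6, - 4, - 2, - 8/5, - 5/6,0,  9/19,  2, 2.2,3, 5.83, 9,9,9]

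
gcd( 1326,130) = 26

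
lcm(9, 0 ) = 0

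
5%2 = 1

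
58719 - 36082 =22637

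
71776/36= 17944/9 = 1993.78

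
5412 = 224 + 5188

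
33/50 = 33/50 = 0.66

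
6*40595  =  243570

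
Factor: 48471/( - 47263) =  - 3^1 *107^1*313^ (-1) = - 321/313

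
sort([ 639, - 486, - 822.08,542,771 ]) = [-822.08,-486,542, 639,771]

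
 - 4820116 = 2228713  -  7048829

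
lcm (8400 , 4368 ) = 109200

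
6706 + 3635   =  10341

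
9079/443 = 20 + 219/443 = 20.49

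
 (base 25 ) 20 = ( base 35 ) 1F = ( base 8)62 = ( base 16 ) 32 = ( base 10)50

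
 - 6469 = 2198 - 8667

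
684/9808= 171/2452 = 0.07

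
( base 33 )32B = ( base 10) 3344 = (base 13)16a3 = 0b110100010000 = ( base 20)874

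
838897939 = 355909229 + 482988710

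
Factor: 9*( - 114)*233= - 239058=-  2^1*3^3*19^1*233^1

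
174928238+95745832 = 270674070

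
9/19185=3/6395 = 0.00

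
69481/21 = 69481/21 = 3308.62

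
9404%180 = 44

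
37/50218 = 37/50218 = 0.00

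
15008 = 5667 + 9341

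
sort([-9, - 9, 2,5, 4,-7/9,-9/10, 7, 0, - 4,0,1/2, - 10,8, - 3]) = [ - 10,  -  9 , - 9, - 4, - 3, - 9/10, - 7/9,  0, 0, 1/2,2, 4,5,7,8]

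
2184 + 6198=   8382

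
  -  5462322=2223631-7685953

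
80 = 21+59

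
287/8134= 41/1162 = 0.04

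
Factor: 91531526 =2^1*397^1*115279^1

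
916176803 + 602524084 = 1518700887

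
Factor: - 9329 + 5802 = -3527^1 = - 3527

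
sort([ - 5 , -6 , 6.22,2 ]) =[ - 6, - 5, 2,6.22]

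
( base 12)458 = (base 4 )22010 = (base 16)284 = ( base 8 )1204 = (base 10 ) 644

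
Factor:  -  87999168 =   -  2^6*3^1*677^2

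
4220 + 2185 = 6405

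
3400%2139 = 1261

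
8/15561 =8/15561=0.00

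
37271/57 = 37271/57 = 653.88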